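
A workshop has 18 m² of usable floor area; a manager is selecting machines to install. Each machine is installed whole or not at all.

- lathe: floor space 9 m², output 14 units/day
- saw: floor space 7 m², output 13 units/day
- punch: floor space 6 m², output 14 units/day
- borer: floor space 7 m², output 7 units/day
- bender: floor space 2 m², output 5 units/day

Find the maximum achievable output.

Treat it as a binary knapsack problem.
Take lathe, punch, and bender: floor space 9 + 6 + 2 = 17 ≤ 18, output 14 + 14 + 5 = 33.
No other feasible combination does better.

33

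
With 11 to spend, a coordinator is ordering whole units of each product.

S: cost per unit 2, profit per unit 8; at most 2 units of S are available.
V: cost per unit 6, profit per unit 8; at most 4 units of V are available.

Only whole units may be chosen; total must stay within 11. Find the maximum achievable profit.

24

This is a bounded integer knapsack.
S has the best ratio (8/2); taking only S gives at most 2×8 = 16 (stopped by the supply cap of 2).
Mixing does better — 2×S and 1×V: cost 10 ≤ 11, profit 2·8 + 1·8 = 24.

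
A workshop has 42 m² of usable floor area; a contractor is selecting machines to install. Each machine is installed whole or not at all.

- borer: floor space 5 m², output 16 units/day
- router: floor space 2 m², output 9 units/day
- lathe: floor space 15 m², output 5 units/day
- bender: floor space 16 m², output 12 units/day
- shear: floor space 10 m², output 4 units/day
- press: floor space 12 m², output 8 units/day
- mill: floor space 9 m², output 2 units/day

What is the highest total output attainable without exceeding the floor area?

45

Allowing fractional choices, the relaxed optimum would be about 47.8, but machines are indivisible.
borer + router + bender + press: floor space 5 + 2 + 16 + 12 = 35 ≤ 42, output 16 + 9 + 12 + 8 = 45.
borer + router + bender + shear + mill: floor space 5 + 2 + 16 + 10 + 9 = 42 ≤ 42, output 16 + 9 + 12 + 4 + 2 = 43.
borer + router + lathe + bender: floor space 5 + 2 + 15 + 16 = 38 ≤ 42, output 16 + 9 + 5 + 12 = 42.
Best is borer, router, bender, and press with total output 45.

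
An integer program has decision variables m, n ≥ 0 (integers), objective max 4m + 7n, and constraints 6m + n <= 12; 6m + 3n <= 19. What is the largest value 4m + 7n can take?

42

Relaxing integrality, the LP optimum is 44.33 at (m,n) = (0, 6.33), which is not an integer point.
(m,n)=(0,6): 6·0+1·6=6≤12, 6·0+3·6=18≤19, objective 42.
(m,n)=(0,5): 6·0+1·5=5≤12, 6·0+3·5=15≤19, objective 35.
No feasible integer point exceeds 42.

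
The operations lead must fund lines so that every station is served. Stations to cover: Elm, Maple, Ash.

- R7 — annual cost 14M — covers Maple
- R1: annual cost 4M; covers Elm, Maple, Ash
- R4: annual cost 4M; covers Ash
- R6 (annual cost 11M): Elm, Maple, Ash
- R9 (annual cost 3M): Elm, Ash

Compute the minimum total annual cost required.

This is an integer covering problem.
R1 alone covers Elm, Maple, Ash — every station.
Total annual cost: 4.
No cover costs less than 4.

4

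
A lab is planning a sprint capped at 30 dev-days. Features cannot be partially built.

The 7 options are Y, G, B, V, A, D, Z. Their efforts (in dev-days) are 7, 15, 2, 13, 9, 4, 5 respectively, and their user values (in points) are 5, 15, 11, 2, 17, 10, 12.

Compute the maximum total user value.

55

Treat it as a binary knapsack problem.
Allowing fractional choices, the relaxed optimum would be about 60.0, but features are indivisible.
Y + B + A + D + Z: effort 7 + 2 + 9 + 4 + 5 = 27 ≤ 30, user value 5 + 11 + 17 + 10 + 12 = 55.
G + B + A + D: effort 15 + 2 + 9 + 4 = 30 ≤ 30, user value 15 + 11 + 17 + 10 = 53.
Best is Y, B, A, D, and Z with total user value 55.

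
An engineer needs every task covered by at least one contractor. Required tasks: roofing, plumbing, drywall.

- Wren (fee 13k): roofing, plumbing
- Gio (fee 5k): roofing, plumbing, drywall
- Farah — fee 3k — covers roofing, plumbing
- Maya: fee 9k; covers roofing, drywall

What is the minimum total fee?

The greedy cost-per-new-task heuristic would pick Farah and Gio for 8, but a cheaper cover exists.
Gio alone covers roofing, plumbing, drywall — every task.
Total fee: 5.
No cover costs less than 5.

5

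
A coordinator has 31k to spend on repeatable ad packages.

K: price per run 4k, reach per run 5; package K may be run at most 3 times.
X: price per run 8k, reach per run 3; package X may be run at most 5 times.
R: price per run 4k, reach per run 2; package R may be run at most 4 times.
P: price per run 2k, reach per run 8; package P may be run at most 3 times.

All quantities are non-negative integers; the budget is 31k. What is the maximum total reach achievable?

45

Take 3×K, 3×R, and 3×P: price 30 ≤ 31, reach 3·5 + 3·2 + 3·8 = 45.
P has the best ratio (8/2) and is taken to its limit of 3; remaining capacity is filled optimally with the others.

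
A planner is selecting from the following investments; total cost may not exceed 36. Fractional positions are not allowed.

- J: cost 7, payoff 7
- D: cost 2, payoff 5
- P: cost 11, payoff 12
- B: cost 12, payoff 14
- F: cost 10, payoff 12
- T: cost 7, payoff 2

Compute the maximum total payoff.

This is a 0-1 knapsack instance.
D + P + B + F: cost 2 + 11 + 12 + 10 = 35 ≤ 36, payoff 5 + 12 + 14 + 12 = 43.
J + D + P + B: cost 7 + 2 + 11 + 12 = 32 ≤ 36, payoff 7 + 5 + 12 + 14 = 38.
J + D + B + F: cost 7 + 2 + 12 + 10 = 31 ≤ 36, payoff 7 + 5 + 14 + 12 = 38.
Best is D, P, B, and F with total payoff 43.

43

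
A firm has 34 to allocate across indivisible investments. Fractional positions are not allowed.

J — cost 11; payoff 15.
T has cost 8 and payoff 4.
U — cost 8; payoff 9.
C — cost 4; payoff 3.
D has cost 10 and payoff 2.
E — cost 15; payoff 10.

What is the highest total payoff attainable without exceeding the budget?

Allowing fractional choices, the relaxed optimum would be about 34.3, but investments are indivisible.
J + U + E: cost 11 + 8 + 15 = 34 ≤ 34, payoff 15 + 9 + 10 = 34.
J + U + C + D: cost 11 + 8 + 4 + 10 = 33 ≤ 34, payoff 15 + 9 + 3 + 2 = 29.
J + T + U + C: cost 11 + 8 + 8 + 4 = 31 ≤ 34, payoff 15 + 4 + 9 + 3 = 31.
Best is J, U, and E with total payoff 34.

34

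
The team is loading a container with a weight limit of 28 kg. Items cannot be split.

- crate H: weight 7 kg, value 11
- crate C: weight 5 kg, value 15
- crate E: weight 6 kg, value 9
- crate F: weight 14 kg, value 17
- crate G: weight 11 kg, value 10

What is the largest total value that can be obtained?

43

This is a 0-1 knapsack instance.
Take crate H, crate C, and crate F: weight 7 + 5 + 14 = 26 ≤ 28, value 11 + 15 + 17 = 43.
No other feasible combination does better.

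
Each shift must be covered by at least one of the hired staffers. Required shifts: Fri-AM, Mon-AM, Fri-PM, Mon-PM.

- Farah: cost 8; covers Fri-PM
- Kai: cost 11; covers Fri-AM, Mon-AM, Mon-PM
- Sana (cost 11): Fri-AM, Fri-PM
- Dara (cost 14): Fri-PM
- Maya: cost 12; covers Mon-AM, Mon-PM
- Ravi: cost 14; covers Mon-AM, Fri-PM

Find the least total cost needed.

Choose Farah and Kai: together they cover Fri-AM, Mon-AM, Fri-PM, Mon-PM — every shift.
Total cost: 8 + 11 = 19.
No cover costs less than 19.

19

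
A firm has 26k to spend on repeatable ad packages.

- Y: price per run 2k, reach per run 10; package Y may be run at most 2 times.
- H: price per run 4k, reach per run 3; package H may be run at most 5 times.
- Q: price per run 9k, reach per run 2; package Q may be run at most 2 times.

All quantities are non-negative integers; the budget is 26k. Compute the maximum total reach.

35

Y has the best ratio (10/2); taking only Y gives at most 2×10 = 20 (stopped by the supply cap of 2).
Mixing does better — 2×Y and 5×H: price 24 ≤ 26, reach 2·10 + 5·3 = 35.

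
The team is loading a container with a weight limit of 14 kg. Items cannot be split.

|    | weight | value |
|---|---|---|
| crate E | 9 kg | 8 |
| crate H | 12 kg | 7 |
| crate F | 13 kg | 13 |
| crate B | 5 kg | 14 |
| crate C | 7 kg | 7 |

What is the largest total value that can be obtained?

22

Take crate E and crate B: weight 9 + 5 = 14 ≤ 14, value 8 + 14 = 22.
No other feasible combination does better.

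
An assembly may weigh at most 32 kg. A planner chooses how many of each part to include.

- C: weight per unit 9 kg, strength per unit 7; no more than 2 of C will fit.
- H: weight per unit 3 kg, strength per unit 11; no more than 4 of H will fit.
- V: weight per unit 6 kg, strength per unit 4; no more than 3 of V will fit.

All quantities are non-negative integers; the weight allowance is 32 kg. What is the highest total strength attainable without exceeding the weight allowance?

4×H and 3×V: weight 30 ≤ 32, strength 4·11 + 3·4 = 56.
2×C and 4×H: weight 30 ≤ 32, strength 2·7 + 4·11 = 58.
Best is 58.

58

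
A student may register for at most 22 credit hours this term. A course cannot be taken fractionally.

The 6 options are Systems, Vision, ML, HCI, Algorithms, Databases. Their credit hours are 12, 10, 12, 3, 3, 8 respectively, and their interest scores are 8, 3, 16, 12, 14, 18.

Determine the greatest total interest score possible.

44

Take HCI, Algorithms, and Databases: credit hours 3 + 3 + 8 = 14 ≤ 22, interest score 12 + 14 + 18 = 44.
No other feasible combination does better.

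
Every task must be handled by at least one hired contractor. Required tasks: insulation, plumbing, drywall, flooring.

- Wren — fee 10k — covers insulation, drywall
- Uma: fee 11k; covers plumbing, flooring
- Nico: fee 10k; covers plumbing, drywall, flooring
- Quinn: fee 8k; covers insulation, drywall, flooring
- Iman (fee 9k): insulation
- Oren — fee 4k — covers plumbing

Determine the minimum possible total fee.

12

Choose Quinn and Oren: together they cover insulation, plumbing, drywall, flooring — every task.
Total fee: 8 + 4 = 12.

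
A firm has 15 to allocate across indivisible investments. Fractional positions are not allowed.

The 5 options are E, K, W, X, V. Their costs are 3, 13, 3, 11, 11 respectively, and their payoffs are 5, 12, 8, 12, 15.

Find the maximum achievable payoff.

23

This is a 0-1 knapsack instance.
Allowing fractional choices, the relaxed optimum would be about 25.3, but investments are indivisible.
W + X: cost 3 + 11 = 14 ≤ 15, payoff 8 + 12 = 20.
W + V: cost 3 + 11 = 14 ≤ 15, payoff 8 + 15 = 23.
E + V: cost 3 + 11 = 14 ≤ 15, payoff 5 + 15 = 20.
Best is W and V with total payoff 23.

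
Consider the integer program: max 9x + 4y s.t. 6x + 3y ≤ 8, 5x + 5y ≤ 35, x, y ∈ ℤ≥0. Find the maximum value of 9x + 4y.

(x,y)=(1,0) is feasible, giving 9.
(x,y)=(0,1) is feasible, giving 4.
(x,y)=(0,0) is feasible, giving 0.
No feasible integer point exceeds 9.

9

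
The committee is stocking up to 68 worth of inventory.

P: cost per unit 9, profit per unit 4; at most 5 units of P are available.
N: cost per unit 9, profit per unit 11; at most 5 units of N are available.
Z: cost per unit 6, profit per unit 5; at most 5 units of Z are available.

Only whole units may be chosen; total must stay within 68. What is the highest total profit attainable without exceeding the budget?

N has the best ratio (11/9); taking only N gives at most 5×11 = 55 (stopped by the supply cap of 5).
Mixing does better — 5×N and 3×Z: cost 63 ≤ 68, profit 5·11 + 3·5 = 70.

70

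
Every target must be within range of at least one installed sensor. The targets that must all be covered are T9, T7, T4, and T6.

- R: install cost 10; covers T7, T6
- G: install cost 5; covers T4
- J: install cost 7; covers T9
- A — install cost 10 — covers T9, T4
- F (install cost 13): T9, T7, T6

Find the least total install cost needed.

18

Choose G and F: together they cover T9, T7, T4, T6 — every target.
Total install cost: 5 + 13 = 18.
No cover costs less than 18.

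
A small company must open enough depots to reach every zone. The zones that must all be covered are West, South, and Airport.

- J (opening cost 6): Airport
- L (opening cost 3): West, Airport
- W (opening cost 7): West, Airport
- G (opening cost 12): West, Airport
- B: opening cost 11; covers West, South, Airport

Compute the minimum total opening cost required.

11

This is a weighted set-cover instance.
B alone covers West, South, Airport — every zone.
Total opening cost: 11.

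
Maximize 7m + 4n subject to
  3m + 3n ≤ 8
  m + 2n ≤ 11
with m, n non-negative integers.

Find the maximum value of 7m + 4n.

(m,n)=(2,0): 3·2+3·0=6≤8, 1·2+2·0=2≤11, objective 14.
(m,n)=(1,1): 3·1+3·1=6≤8, 1·1+2·1=3≤11, objective 11.
(m,n)=(1,0): 3·1+3·0=3≤8, 1·1+2·0=1≤11, objective 7.
Maximum is 14 at (m,n)=(2,0).

14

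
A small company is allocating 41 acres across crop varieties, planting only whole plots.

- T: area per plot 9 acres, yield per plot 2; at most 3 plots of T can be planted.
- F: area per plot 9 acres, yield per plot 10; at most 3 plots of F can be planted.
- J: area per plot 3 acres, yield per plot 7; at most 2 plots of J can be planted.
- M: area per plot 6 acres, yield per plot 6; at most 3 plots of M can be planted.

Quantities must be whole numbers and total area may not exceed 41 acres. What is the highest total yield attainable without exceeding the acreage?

50

Take 3×F, 2×J, and 1×M: area 39 ≤ 41, yield 3·10 + 2·7 + 1·6 = 50.
J has the best ratio (7/3) and is taken to its limit of 2; remaining capacity is filled optimally with the others.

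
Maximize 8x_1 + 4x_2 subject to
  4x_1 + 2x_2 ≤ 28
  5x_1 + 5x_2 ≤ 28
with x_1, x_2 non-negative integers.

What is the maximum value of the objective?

The continuous relaxation peaks at (5.6, 0) with value 44.80; rounding to a feasible lattice point costs some objective.
(x_1,x_2)=(5,0): 4·5+2·0=20≤28, 5·5+5·0=25≤28, objective 40.
(x_1,x_2)=(4,1): 4·4+2·1=18≤28, 5·4+5·1=25≤28, objective 36.
(x_1,x_2)=(4,0): 4·4+2·0=16≤28, 5·4+5·0=20≤28, objective 32.
The best lattice point is (5,0), giving 40.

40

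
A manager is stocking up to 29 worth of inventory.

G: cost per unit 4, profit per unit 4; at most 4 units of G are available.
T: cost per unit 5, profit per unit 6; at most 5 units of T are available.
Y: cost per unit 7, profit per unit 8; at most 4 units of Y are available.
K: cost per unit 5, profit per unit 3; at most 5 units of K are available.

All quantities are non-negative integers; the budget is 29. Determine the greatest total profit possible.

34

T has the best ratio (6/5); taking only T gives at most 5×6 = 30 (stopped by the cost limit).
Mixing does better — 3×T and 2×Y: cost 29 ≤ 29, profit 3·6 + 2·8 = 34.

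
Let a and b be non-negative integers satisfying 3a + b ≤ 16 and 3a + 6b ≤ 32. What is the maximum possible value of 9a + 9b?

63

(a,b)=(4,3) is feasible, giving 63.
(a,b)=(3,3) is feasible, giving 54.
(a,b)=(4,2) is feasible, giving 54.
No feasible integer point exceeds 63.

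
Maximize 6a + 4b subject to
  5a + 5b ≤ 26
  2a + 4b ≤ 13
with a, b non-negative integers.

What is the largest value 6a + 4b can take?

Relaxing integrality, the LP optimum is 31.20 at (a,b) = (5.2, 0), which is not an integer point.
(a,b)=(5,0): 5·5+5·0=25≤26, 2·5+4·0=10≤13, objective 30.
(a,b)=(4,1): 5·4+5·1=25≤26, 2·4+4·1=12≤13, objective 28.
No feasible integer point exceeds 30.

30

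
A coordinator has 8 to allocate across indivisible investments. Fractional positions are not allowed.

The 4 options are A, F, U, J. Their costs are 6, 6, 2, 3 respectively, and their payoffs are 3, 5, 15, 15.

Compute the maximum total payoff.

30

Treat it as a binary knapsack problem.
F + U: cost 6 + 2 = 8 ≤ 8, payoff 5 + 15 = 20.
U + J: cost 2 + 3 = 5 ≤ 8, payoff 15 + 15 = 30.
Best is U and J with total payoff 30.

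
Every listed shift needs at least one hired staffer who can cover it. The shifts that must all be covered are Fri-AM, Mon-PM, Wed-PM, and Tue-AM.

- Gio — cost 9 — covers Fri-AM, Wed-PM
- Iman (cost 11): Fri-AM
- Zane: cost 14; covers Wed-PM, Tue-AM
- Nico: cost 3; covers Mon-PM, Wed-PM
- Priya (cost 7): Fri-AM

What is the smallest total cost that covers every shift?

Choose Zane, Nico, and Priya: together they cover Fri-AM, Mon-PM, Wed-PM, Tue-AM — every shift.
Total cost: 14 + 3 + 7 = 24.
No cover costs less than 24.

24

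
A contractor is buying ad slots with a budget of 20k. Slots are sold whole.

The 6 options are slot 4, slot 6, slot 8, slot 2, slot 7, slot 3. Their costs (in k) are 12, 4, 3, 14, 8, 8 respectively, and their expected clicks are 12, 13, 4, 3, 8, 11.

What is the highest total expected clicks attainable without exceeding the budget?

Allowing fractional choices, the relaxed optimum would be about 33.0, but ad slots are indivisible.
slot 4 + slot 6 + slot 8: cost 12 + 4 + 3 = 19 ≤ 20, expected clicks 12 + 13 + 4 = 29.
slot 6 + slot 8 + slot 3: cost 4 + 3 + 8 = 15 ≤ 20, expected clicks 13 + 4 + 11 = 28.
slot 6 + slot 7 + slot 3: cost 4 + 8 + 8 = 20 ≤ 20, expected clicks 13 + 8 + 11 = 32.
Best is slot 6, slot 7, and slot 3 with total expected clicks 32.

32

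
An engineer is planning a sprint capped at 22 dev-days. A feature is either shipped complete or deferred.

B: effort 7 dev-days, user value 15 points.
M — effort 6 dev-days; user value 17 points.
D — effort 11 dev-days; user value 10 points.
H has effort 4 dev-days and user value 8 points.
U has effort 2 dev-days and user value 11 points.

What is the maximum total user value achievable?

This is an integer program with binary decision variables.
Allowing fractional choices, the relaxed optimum would be about 53.7, but features are indivisible.
B + M + H + U: effort 7 + 6 + 4 + 2 = 19 ≤ 22, user value 15 + 17 + 8 + 11 = 51.
B + M + H: effort 7 + 6 + 4 = 17 ≤ 22, user value 15 + 17 + 8 = 40.
B + M + U: effort 7 + 6 + 2 = 15 ≤ 22, user value 15 + 17 + 11 = 43.
Best is B, M, H, and U with total user value 51.

51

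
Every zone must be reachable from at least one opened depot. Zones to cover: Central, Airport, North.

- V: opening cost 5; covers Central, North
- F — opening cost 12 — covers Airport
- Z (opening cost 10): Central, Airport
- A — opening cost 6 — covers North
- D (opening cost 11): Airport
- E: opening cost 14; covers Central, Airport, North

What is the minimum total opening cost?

14

This is an integer covering problem.
The greedy cost-per-new-zone heuristic would pick V and Z for 15, but a cheaper cover exists.
E alone covers Central, Airport, North — every zone.
Total opening cost: 14.
No cover costs less than 14.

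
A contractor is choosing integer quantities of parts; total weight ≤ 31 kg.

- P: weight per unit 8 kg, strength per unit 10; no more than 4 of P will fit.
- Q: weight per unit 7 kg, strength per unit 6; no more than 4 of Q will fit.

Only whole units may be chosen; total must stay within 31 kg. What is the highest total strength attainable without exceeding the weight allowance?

3×P and 1×Q: weight 31 ≤ 31, strength 3·10 + 1·6 = 36.
2×P and 2×Q: weight 30 ≤ 31, strength 2·10 + 2·6 = 32.
Best is 36.

36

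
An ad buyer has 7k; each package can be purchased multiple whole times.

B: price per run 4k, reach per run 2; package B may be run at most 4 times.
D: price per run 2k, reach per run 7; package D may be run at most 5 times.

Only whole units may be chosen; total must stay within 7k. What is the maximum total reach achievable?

21

Take 3×D: price 6 ≤ 7, reach 3·7 = 21.
No other integer combination yields more.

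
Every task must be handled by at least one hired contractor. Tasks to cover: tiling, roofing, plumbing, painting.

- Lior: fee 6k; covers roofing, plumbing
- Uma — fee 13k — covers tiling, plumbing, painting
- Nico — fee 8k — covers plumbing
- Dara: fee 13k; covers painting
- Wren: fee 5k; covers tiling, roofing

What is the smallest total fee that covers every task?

This is an integer covering problem.
The greedy cost-per-new-task heuristic would pick Wren, Lior, and Uma for 24, but a cheaper cover exists.
Choose Uma and Wren: together they cover tiling, roofing, plumbing, painting — every task.
Total fee: 13 + 5 = 18.
No cover costs less than 18.

18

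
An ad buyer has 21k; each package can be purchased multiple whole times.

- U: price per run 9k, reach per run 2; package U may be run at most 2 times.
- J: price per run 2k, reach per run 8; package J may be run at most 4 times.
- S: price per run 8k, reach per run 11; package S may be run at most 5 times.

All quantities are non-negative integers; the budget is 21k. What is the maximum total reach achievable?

Take 4×J and 1×S: price 16 ≤ 21, reach 4·8 + 1·11 = 43.
J has the best ratio (8/2) and is taken to its limit of 4; remaining capacity is filled optimally with the others.

43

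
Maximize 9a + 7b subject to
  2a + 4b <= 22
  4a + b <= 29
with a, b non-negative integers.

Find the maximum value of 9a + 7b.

70

(a,b)=(7,1) is feasible, giving 70.
(a,b)=(6,2) is feasible, giving 68.
(a,b)=(5,3) is feasible, giving 66.
The best lattice point is (7,1), giving 70.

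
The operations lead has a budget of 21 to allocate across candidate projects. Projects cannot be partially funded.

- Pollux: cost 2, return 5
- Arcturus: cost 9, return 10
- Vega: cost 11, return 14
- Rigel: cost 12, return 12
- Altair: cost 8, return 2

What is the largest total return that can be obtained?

Take Arcturus and Vega: cost 9 + 11 = 20 ≤ 21, return 10 + 14 = 24.
No other feasible combination does better.

24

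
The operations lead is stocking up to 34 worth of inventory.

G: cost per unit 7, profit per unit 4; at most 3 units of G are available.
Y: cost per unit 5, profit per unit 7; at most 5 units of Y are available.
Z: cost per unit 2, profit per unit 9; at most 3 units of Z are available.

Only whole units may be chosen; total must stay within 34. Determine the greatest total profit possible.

Take 5×Y and 3×Z: cost 31 ≤ 34, profit 5·7 + 3·9 = 62.
Z has the best ratio (9/2) and is taken to its limit of 3; remaining capacity is filled optimally with the others.

62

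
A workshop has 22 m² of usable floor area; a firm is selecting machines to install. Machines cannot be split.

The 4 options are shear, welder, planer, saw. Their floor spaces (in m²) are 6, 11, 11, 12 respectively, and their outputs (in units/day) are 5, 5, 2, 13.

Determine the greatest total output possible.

18

Take shear and saw: floor space 6 + 12 = 18 ≤ 22, output 5 + 13 = 18.
No other feasible combination does better.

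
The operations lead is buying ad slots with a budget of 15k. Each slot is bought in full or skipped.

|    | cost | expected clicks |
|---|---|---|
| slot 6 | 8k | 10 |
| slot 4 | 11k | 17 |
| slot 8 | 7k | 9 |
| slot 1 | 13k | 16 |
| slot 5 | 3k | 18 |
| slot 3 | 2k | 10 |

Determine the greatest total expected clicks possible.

38

This is an integer program with binary decision variables.
Take slot 6, slot 5, and slot 3: cost 8 + 3 + 2 = 13 ≤ 15, expected clicks 10 + 18 + 10 = 38.
No other feasible combination does better.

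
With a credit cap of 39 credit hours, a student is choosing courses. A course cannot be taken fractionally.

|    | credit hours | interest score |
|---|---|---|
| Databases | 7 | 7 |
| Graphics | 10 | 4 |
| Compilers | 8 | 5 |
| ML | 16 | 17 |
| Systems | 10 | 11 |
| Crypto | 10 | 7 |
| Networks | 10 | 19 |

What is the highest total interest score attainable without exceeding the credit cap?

47

ML + Systems + Networks: credit hours 16 + 10 + 10 = 36 ≤ 39, interest score 17 + 11 + 19 = 47.
Databases + Systems + Crypto + Networks: credit hours 7 + 10 + 10 + 10 = 37 ≤ 39, interest score 7 + 11 + 7 + 19 = 44.
Best is ML, Systems, and Networks with total interest score 47.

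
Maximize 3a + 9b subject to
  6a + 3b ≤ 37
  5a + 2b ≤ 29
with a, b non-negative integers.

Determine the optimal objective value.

(a,b)=(0,12): 6·0+3·12=36≤37, 5·0+2·12=24≤29, objective 108.
(a,b)=(0,11): 6·0+3·11=33≤37, 5·0+2·11=22≤29, objective 99.
No feasible integer point exceeds 108.

108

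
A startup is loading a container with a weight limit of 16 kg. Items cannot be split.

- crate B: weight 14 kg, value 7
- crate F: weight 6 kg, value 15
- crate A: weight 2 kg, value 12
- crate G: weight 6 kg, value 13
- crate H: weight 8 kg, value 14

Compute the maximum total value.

41

Allowing fractional choices, the relaxed optimum would be about 43.5, but items are indivisible.
crate F + crate A + crate H: weight 6 + 2 + 8 = 16 ≤ 16, value 15 + 12 + 14 = 41.
crate F + crate A + crate G: weight 6 + 2 + 6 = 14 ≤ 16, value 15 + 12 + 13 = 40.
crate A + crate G + crate H: weight 2 + 6 + 8 = 16 ≤ 16, value 12 + 13 + 14 = 39.
Best is crate F, crate A, and crate H with total value 41.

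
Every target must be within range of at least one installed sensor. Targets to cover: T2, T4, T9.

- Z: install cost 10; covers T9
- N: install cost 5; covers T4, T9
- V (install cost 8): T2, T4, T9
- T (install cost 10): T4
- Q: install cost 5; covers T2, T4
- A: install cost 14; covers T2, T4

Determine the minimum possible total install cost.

This is a weighted set-cover instance.
The greedy cost-per-new-target heuristic would pick N and Q for 10, but a cheaper cover exists.
V alone covers T2, T4, T9 — every target.
Total install cost: 8.
No cover costs less than 8.

8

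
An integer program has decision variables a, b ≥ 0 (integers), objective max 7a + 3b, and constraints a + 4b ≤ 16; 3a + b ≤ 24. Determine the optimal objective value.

56

(a,b)=(8,0): 1·8+4·0=8≤16, 3·8+1·0=24≤24, objective 56.
(a,b)=(7,2): 1·7+4·2=15≤16, 3·7+1·2=23≤24, objective 55.
(a,b)=(7,1): 1·7+4·1=11≤16, 3·7+1·1=22≤24, objective 52.
No feasible integer point exceeds 56.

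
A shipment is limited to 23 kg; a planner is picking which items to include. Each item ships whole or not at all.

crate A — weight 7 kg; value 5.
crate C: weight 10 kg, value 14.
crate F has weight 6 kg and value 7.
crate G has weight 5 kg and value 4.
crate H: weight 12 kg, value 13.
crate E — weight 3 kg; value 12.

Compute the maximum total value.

Take crate C, crate F, and crate E: weight 10 + 6 + 3 = 19 ≤ 23, value 14 + 7 + 12 = 33.
No other feasible combination does better.

33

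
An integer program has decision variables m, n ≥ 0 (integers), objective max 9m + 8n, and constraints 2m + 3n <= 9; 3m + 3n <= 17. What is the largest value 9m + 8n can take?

(m,n)=(4,0): 2·4+3·0=8≤9, 3·4+3·0=12≤17, objective 36.
(m,n)=(3,1): 2·3+3·1=9≤9, 3·3+3·1=12≤17, objective 35.
(m,n)=(3,0): 2·3+3·0=6≤9, 3·3+3·0=9≤17, objective 27.
No feasible integer point exceeds 36.

36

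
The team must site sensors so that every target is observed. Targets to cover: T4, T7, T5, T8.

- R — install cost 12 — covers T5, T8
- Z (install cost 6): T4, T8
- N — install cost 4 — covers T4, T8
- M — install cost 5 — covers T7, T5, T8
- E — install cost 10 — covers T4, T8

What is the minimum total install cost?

This is an integer covering problem.
Choose N and M: together they cover T4, T7, T5, T8 — every target.
Total install cost: 4 + 5 = 9.
No cover costs less than 9.

9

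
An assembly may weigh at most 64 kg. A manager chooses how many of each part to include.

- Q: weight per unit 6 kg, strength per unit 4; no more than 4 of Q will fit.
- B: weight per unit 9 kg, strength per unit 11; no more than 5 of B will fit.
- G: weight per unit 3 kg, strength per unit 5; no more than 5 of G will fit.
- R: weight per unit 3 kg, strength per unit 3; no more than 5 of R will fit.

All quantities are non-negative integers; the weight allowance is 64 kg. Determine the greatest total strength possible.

4×B, 5×G, and 4×R: weight 63 ≤ 64, strength 4·11 + 5·5 + 4·3 = 81.
5×B, 5×G, and 1×R: weight 63 ≤ 64, strength 5·11 + 5·5 + 1·3 = 83.
Best is 83.

83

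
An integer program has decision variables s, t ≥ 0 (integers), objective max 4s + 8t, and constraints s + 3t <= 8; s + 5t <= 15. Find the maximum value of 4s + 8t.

(s,t)=(8,0): 1·8+3·0=8≤8, 1·8+5·0=8≤15, objective 32.
(s,t)=(7,0): 1·7+3·0=7≤8, 1·7+5·0=7≤15, objective 28.
Maximum is 32 at (s,t)=(8,0).

32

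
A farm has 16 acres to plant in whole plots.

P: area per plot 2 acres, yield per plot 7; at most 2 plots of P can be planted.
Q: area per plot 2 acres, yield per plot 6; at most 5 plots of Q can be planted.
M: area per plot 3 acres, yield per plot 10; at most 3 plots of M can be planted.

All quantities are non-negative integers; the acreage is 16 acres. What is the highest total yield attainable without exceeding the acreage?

52

Take 2×P, 3×Q, and 2×M: area 16 ≤ 16, yield 2·7 + 3·6 + 2·10 = 52.
P has the best ratio (7/2) and is taken to its limit of 2; remaining capacity is filled optimally with the others.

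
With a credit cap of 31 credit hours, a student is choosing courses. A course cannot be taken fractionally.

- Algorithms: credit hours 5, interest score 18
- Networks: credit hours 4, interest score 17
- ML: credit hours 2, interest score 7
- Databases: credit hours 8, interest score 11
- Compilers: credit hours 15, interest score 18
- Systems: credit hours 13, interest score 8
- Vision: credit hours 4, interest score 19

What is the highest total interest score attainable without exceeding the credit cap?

79

Take Algorithms, Networks, ML, Compilers, and Vision: credit hours 5 + 4 + 2 + 15 + 4 = 30 ≤ 31, interest score 18 + 17 + 7 + 18 + 19 = 79.
No other feasible combination does better.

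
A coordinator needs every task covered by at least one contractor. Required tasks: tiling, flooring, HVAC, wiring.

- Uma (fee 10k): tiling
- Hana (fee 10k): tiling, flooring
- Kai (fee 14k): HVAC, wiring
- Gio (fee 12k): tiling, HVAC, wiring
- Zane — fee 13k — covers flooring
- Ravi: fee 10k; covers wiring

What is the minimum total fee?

This is a weighted set-cover instance.
Choose Hana and Gio: together they cover tiling, flooring, HVAC, wiring — every task.
Total fee: 10 + 12 = 22.
No cover costs less than 22.

22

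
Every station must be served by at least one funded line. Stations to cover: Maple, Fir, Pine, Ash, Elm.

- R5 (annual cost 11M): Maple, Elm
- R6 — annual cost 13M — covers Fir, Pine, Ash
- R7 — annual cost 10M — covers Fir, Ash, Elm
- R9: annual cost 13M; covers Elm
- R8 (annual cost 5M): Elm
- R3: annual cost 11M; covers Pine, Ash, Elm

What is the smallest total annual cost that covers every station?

The greedy cost-per-new-station heuristic would pick R7, R5, and R3 for 32, but a cheaper cover exists.
Choose R5 and R6: together they cover Maple, Fir, Pine, Ash, Elm — every station.
Total annual cost: 11 + 13 = 24.
No cover costs less than 24.

24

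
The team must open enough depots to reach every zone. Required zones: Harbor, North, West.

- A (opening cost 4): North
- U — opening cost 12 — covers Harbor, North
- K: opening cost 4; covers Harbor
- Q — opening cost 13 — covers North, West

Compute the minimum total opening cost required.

17

The greedy cost-per-new-zone heuristic would pick A, K, and Q for 21, but a cheaper cover exists.
Choose K and Q: together they cover Harbor, North, West — every zone.
Total opening cost: 4 + 13 = 17.
No cover costs less than 17.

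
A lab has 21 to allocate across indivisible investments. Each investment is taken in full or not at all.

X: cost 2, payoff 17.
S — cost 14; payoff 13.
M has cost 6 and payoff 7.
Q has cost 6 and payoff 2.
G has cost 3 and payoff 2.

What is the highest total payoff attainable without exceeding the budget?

Treat it as a binary knapsack problem.
X + S: cost 2 + 14 = 16 ≤ 21, payoff 17 + 13 = 30.
X + S + G: cost 2 + 14 + 3 = 19 ≤ 21, payoff 17 + 13 + 2 = 32.
Best is X, S, and G with total payoff 32.

32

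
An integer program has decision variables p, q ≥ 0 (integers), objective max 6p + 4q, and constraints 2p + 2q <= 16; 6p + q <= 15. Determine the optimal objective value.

(p,q)=(1,7): 2·1+2·7=16≤16, 6·1+1·7=13≤15, objective 34.
(p,q)=(0,8): 2·0+2·8=16≤16, 6·0+1·8=8≤15, objective 32.
(p,q)=(1,6): 2·1+2·6=14≤16, 6·1+1·6=12≤15, objective 30.
(p,q)=(0,7): 2·0+2·7=14≤16, 6·0+1·7=7≤15, objective 28.
No feasible integer point exceeds 34.

34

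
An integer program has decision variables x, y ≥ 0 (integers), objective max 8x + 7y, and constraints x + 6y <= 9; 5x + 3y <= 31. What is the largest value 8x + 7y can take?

48

(x,y)=(6,0): 1·6+6·0=6≤9, 5·6+3·0=30≤31, objective 48.
(x,y)=(5,0): 1·5+6·0=5≤9, 5·5+3·0=25≤31, objective 40.
(x,y)=(4,0): 1·4+6·0=4≤9, 5·4+3·0=20≤31, objective 32.
The best lattice point is (6,0), giving 48.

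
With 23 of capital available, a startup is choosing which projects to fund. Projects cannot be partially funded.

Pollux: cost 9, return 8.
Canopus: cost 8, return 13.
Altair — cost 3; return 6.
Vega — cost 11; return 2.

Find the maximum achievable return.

Allowing fractional choices, the relaxed optimum would be about 27.5, but projects are indivisible.
Pollux + Canopus: cost 9 + 8 = 17 ≤ 23, return 8 + 13 = 21.
Pollux + Canopus + Altair: cost 9 + 8 + 3 = 20 ≤ 23, return 8 + 13 + 6 = 27.
Canopus + Altair + Vega: cost 8 + 3 + 11 = 22 ≤ 23, return 13 + 6 + 2 = 21.
Best is Pollux, Canopus, and Altair with total return 27.

27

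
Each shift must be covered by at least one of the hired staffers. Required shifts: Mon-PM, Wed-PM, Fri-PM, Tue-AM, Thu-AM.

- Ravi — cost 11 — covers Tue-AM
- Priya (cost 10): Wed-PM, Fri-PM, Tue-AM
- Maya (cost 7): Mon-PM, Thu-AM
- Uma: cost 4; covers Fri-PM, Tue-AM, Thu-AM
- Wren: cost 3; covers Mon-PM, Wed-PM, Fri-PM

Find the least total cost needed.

This is an integer covering problem.
Choose Uma and Wren: together they cover Mon-PM, Wed-PM, Fri-PM, Tue-AM, Thu-AM — every shift.
Total cost: 4 + 3 = 7.

7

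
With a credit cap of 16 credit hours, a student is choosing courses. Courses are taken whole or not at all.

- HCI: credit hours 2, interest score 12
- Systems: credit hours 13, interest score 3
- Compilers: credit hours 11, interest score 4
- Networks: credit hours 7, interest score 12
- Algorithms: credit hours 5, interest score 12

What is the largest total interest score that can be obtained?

36

Treat it as a binary knapsack problem.
Allowing fractional choices, the relaxed optimum would be about 36.7, but courses are indivisible.
HCI + Networks: credit hours 2 + 7 = 9 ≤ 16, interest score 12 + 12 = 24.
HCI + Networks + Algorithms: credit hours 2 + 7 + 5 = 14 ≤ 16, interest score 12 + 12 + 12 = 36.
HCI + Algorithms: credit hours 2 + 5 = 7 ≤ 16, interest score 12 + 12 = 24.
Best is HCI, Networks, and Algorithms with total interest score 36.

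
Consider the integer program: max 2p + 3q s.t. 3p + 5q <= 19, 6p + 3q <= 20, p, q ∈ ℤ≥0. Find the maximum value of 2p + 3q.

11

(p,q)=(1,3): 3·1+5·3=18≤19, 6·1+3·3=15≤20, objective 11.
(p,q)=(2,2): 3·2+5·2=16≤19, 6·2+3·2=18≤20, objective 10.
(p,q)=(0,3): 3·0+5·3=15≤19, 6·0+3·3=9≤20, objective 9.
No feasible integer point exceeds 11.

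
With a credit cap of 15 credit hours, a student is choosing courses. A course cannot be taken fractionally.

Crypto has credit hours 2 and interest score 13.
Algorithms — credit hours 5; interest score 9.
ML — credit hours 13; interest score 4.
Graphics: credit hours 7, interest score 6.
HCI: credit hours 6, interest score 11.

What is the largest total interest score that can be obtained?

Crypto + Graphics + HCI: credit hours 2 + 7 + 6 = 15 ≤ 15, interest score 13 + 6 + 11 = 30.
Crypto + Algorithms + Graphics: credit hours 2 + 5 + 7 = 14 ≤ 15, interest score 13 + 9 + 6 = 28.
Crypto + Algorithms + HCI: credit hours 2 + 5 + 6 = 13 ≤ 15, interest score 13 + 9 + 11 = 33.
Best is Crypto, Algorithms, and HCI with total interest score 33.

33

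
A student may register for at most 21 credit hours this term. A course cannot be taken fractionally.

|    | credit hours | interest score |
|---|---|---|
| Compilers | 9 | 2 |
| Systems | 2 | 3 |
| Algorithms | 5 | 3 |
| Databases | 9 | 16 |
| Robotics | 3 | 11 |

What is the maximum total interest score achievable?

33

Allowing fractional choices, the relaxed optimum would be about 33.4, but courses are indivisible.
Systems + Databases + Robotics: credit hours 2 + 9 + 3 = 14 ≤ 21, interest score 3 + 16 + 11 = 30.
Algorithms + Databases + Robotics: credit hours 5 + 9 + 3 = 17 ≤ 21, interest score 3 + 16 + 11 = 30.
Systems + Algorithms + Databases + Robotics: credit hours 2 + 5 + 9 + 3 = 19 ≤ 21, interest score 3 + 3 + 16 + 11 = 33.
Best is Systems, Algorithms, Databases, and Robotics with total interest score 33.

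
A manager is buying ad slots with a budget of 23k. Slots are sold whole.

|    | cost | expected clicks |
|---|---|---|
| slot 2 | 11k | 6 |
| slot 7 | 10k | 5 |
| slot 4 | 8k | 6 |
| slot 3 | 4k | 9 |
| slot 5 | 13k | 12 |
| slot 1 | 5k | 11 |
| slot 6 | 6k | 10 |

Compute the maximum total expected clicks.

Treat it as a binary knapsack problem.
slot 3 + slot 5 + slot 6: cost 4 + 13 + 6 = 23 ≤ 23, expected clicks 9 + 12 + 10 = 31.
slot 4 + slot 3 + slot 1 + slot 6: cost 8 + 4 + 5 + 6 = 23 ≤ 23, expected clicks 6 + 9 + 11 + 10 = 36.
slot 3 + slot 5 + slot 1: cost 4 + 13 + 5 = 22 ≤ 23, expected clicks 9 + 12 + 11 = 32.
Best is slot 4, slot 3, slot 1, and slot 6 with total expected clicks 36.

36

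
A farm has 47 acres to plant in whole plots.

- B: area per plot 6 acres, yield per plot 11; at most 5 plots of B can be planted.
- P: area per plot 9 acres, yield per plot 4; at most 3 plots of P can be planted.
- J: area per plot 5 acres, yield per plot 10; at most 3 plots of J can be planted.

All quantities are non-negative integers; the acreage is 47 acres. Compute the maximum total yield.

J has the best ratio (10/5); taking only J gives at most 3×10 = 30 (stopped by the supply cap of 3).
Mixing does better — 5×B and 3×J: area 45 ≤ 47, yield 5·11 + 3·10 = 85.

85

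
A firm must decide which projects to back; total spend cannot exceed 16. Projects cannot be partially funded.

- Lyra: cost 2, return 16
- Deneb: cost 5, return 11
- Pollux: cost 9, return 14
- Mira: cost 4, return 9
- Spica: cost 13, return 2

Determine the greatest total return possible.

41

This is a 0-1 knapsack instance.
Take Lyra, Deneb, and Pollux: cost 2 + 5 + 9 = 16 ≤ 16, return 16 + 11 + 14 = 41.
No other feasible combination does better.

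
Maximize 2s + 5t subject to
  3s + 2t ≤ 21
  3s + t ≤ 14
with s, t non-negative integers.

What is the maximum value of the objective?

(s,t)=(0,10): 3·0+2·10=20≤21, 3·0+1·10=10≤14, objective 50.
(s,t)=(1,9): 3·1+2·9=21≤21, 3·1+1·9=12≤14, objective 47.
(s,t)=(0,9): 3·0+2·9=18≤21, 3·0+1·9=9≤14, objective 45.
The best lattice point is (0,10), giving 50.

50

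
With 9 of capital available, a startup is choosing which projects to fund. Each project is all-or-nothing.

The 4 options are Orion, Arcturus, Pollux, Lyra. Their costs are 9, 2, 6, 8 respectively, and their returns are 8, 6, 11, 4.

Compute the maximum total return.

This is a 0-1 knapsack instance.
Take Arcturus and Pollux: cost 2 + 6 = 8 ≤ 9, return 6 + 11 = 17.
No other feasible combination does better.

17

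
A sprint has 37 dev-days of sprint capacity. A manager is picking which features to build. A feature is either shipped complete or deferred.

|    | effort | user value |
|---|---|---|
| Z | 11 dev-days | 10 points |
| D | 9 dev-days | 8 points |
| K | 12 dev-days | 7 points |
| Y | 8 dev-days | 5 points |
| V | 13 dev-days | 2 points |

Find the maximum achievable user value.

Z + D + K: effort 11 + 9 + 12 = 32 ≤ 37, user value 10 + 8 + 7 = 25.
Z + D + Y: effort 11 + 9 + 8 = 28 ≤ 37, user value 10 + 8 + 5 = 23.
Best is Z, D, and K with total user value 25.

25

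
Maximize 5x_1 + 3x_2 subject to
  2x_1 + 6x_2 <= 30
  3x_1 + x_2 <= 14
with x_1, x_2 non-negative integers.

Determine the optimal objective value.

27

The continuous relaxation peaks at (3.38, 3.88) with value 28.50; rounding to a feasible lattice point costs some objective.
(x_1,x_2)=(3,4): 2·3+6·4=30≤30, 3·3+1·4=13≤14, objective 27.
(x_1,x_2)=(4,2): 2·4+6·2=20≤30, 3·4+1·2=14≤14, objective 26.
The best lattice point is (3,4), giving 27.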